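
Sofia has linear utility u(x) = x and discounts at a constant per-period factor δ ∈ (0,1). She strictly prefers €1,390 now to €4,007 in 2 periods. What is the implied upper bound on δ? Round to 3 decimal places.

δ < 0.589

The preference means 1390 > δ^2·4007.
So δ^2 < 1390/4007 = 0.34689; taking the square root of both positive sides preserves the inequality.
δ < (1390/4007)^(1/2) ≈ 0.589.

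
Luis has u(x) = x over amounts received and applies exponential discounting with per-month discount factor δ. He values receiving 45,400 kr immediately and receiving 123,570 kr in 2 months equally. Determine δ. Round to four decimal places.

Equating discounted utilities: u(45400) = δ^2·u(123570) ⇒ δ^2 = u(45400)/u(123570).
With u(x) = x: δ^2 = 45400/123570 = 0.36740.
Taking the square root: δ = 0.36740^(1/2) ≈ 0.6061.

δ ≈ 0.6061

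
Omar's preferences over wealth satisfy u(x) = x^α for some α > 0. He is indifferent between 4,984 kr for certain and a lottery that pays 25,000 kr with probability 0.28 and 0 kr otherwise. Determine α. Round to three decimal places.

α ≈ 0.789

Since u(0) = 0, the lottery's EU is 0.28·25000^α.
Setting u(4984) equal to that: 4984^α = 0.28·25000^α ⇒ (4984/25000)^α = 0.28.
Take logs: α = ln 0.28 / ln(4984/25000) ≈ 0.78937.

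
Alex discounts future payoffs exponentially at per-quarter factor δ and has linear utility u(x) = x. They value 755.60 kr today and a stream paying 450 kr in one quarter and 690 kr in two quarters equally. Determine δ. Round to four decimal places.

δ ≈ 0.7700

Present value of the stream is 450·δ + 690·δ². Indifference gives 450δ + 690δ² = 755.60.
That is, 690δ² + 450δ − 755.60 = 0, a quadratic in δ.
δ = (−450 + √(450² + 4·690·755.60)) / (2·690) = (−450 + √2287956.00) / 1380 ≈ 0.7700.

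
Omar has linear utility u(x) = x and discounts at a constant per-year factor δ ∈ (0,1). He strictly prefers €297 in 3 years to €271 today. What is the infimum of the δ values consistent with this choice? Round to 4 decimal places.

δ > 0.9699

Comparing present values: 271 < δ^3·297.
So δ^3 > 271/297 = 0.91246; taking the cube root of both positive sides preserves the inequality.
δ > (271/297)^(1/3) ≈ 0.9699.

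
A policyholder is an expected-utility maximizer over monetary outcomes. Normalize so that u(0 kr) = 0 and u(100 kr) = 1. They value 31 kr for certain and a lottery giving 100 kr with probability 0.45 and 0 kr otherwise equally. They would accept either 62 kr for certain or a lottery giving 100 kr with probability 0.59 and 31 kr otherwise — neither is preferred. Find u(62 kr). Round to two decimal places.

0.77

The first gamble pins u(31 kr): it must equal 0.45·1 + 0.55·0 = 0.45.
The second indifference gives u(62 kr) = 0.59·u(100 kr) + 0.41·u(31 kr) = 0.59·1.00 + 0.41·0.45 = 0.7745.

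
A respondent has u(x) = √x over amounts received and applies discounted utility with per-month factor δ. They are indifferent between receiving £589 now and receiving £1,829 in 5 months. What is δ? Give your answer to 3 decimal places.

The payoff in 5 months is discounted by δ^5, so u(589) = δ^5·u(1829) and δ^5 = u(589)/u(1829).
With u(x) = √x: δ^5 = √589/√1829 = √(589/1829) = 0.56748.
Hence δ = (0.56748)^(1/5) = 0.89287.

δ ≈ 0.893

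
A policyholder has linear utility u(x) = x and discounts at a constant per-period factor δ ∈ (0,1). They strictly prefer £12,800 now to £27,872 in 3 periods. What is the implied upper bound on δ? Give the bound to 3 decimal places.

δ < 0.772

The preference means 12800 > δ^3·27872.
Dividing by 27872: δ^3 < 0.45924. Both sides are positive, so the cube root keeps the direction.
δ < 0.45924^(1/3) = 0.772.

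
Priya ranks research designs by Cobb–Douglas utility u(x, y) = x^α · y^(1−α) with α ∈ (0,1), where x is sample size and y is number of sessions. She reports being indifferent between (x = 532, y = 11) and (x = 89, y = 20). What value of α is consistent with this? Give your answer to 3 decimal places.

α ≈ 0.251

Set the two utilities equal: 532^α·11^(1−α) = 89^α·20^(1−α).
(532/89)^α = (20/11)^(1−α); take logs: α·ln(532/89) = (1−α)·ln(20/11), i.e. α·1.788007 = (1−α)·0.597837.
So α/(1−α) = (0.597837)/(1.788007) = 0.334359, and α = 0.334359/1.334359 ≈ 0.251.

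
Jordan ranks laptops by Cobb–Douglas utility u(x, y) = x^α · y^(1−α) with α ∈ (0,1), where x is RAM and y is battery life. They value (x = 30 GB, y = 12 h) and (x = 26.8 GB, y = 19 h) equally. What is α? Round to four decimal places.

The Cobb–Douglas utilities coincide, so 30^α·12^(1−α) = 26.8^α·19^(1−α).
Rearrange to (30/26.8)^α = (19/12)^(1−α) and take logs: α·0.1127955 = (1−α)·0.4595323.
Thus α·(0.5723278) = 0.4595323, so α = 0.4595323/0.5723278 ≈ 0.8029.

α ≈ 0.8029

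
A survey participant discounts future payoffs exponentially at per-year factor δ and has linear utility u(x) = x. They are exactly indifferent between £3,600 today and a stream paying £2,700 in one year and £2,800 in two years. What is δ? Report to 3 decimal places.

Present value of the stream is 2700·δ + 2800·δ². Indifference gives 2700δ + 2800δ² = 3600.
That is, 2800δ² + 2700δ − 3600 = 0, a quadratic in δ.
By the quadratic formula (taking the positive root), δ = (−2700 + √47610000.00) / 5600 ≈ 0.750.

δ ≈ 0.750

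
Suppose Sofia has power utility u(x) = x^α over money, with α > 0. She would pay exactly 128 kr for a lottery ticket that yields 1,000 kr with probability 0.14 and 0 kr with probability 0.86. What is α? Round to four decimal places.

α ≈ 0.9564

EU(lottery) = 0.14·1000^α + 0.86·0 = 0.14·1000^α.
Indifference: 128^α = 0.14·1000^α, so (128/1000)^α = 0.14.
Take logs: α = ln 0.14 / ln(128/1000) ≈ 0.956408.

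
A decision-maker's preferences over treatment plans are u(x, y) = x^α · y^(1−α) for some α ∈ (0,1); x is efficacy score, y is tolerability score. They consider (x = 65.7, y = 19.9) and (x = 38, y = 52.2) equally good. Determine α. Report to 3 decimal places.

α ≈ 0.638

Set the two utilities equal: 65.7^α·19.9^(1−α) = 38^α·52.2^(1−α).
(65.7/38)^α = (52.2/19.9)^(1−α); take logs: α·ln(65.7/38) = (1−α)·ln(52.2/19.9), i.e. α·0.547513 = (1−α)·0.964363.
Thus α·(1.511876) = 0.964363, so α = 0.964363/1.511876 ≈ 0.638.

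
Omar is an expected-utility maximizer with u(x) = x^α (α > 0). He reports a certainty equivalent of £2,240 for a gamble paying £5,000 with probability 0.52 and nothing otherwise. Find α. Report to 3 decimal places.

Since u(0) = 0, the lottery's EU is 0.52·5000^α.
Equating: 2240^α = 0.52·5000^α, i.e. 0.4480^α = 0.52.
Take logs: α = ln 0.52 / ln(2240/5000) ≈ 0.81439.

α ≈ 0.814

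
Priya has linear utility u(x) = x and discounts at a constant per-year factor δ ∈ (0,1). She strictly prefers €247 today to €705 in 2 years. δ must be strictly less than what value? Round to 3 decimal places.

Comparing present values: 247 > δ^2·705.
Dividing by 705: δ^2 < 0.35035. Both sides are positive, so the square root keeps the direction.
δ < 0.35035^(1/2) = 0.592.

δ < 0.592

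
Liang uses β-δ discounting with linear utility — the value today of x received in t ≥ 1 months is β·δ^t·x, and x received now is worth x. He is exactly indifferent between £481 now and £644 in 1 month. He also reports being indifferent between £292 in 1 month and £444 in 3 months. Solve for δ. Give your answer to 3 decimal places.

δ ≈ 0.811

From the later pair, β·δ^1·292 = β·δ^3·444; dividing through, δ^2 = 292/444 = 0.65766, so δ = 0.81096.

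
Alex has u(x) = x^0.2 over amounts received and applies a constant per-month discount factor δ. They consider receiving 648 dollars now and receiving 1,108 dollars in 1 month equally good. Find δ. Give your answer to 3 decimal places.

δ ≈ 0.898

Indifference means u(648) = δ · u(1108), so δ = u(648)/u(1108).
With u(x) = x^0.2: δ = 648^0.2/1108^0.2 = (648/1108)^0.2 = 0.89827.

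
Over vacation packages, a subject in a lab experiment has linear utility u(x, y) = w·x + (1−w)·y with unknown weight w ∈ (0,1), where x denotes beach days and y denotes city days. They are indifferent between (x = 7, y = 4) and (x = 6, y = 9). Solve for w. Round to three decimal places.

u(7,4) = u(6,9) means w·7 + (1−w)·4 = w·6 + (1−w)·9.
Rearranging, 1·w − 5·(1−w) = 0.
The marginal rate of substitution is 5/1, so w = 5/(1+5) = 0.833.

w = 0.833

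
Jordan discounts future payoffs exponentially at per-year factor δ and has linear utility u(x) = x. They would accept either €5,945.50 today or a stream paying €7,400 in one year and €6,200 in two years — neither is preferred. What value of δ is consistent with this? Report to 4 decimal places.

δ ≈ 0.5500

The stream is worth 7400δ + 6200δ² today, so 7400δ + 6200δ² = 5945.50.
So 6200δ² + 7400δ − 5945.50 = 0.
The positive root is δ = [−7400 + √(7400² + 4·6200·5945.50)] / (2·6200) = (−7400 + 14220.000)/12400 ≈ 0.5500.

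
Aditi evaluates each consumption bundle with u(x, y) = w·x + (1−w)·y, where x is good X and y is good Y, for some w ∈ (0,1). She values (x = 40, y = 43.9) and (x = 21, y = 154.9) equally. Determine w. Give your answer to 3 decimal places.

Equating utilities: w·40 + (1−w)·43.9 = w·21 + (1−w)·154.9.
Rearranging, 19·w − 111·(1−w) = 0.
The marginal rate of substitution is 111/19, so w = 111/(19+111) = 0.854.

w = 0.854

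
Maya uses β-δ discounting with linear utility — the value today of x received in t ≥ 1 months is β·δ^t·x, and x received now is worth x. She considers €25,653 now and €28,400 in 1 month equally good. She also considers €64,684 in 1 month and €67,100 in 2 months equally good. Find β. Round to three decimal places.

The second indifference involves only future payoffs, so β cancels: β·δ^1·64684 = β·δ^2·67100, giving δ = 64684/67100 = 0.96399.
The first indifference: 25653 = β·δ·28400, so β = 25653/(δ·28400) = 25653/(0.96399·28400) ≈ 0.937.

β ≈ 0.937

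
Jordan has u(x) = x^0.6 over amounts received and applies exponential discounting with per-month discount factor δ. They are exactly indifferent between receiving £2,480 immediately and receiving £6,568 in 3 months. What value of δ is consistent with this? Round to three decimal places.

δ ≈ 0.823

Equating discounted utilities: u(2480) = δ^3·u(6568) ⇒ δ^3 = u(2480)/u(6568).
Since u(x) = x^0.6, δ^3 = (2480/6568)^0.6 = 0.37759^0.6 = 0.55746.
Hence δ = (0.55746)^(1/3) = 0.82301.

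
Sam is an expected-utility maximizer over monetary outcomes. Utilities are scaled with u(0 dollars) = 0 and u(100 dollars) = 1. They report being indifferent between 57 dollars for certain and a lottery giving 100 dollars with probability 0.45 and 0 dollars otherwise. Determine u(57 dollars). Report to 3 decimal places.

The indifference gives u(57 dollars) = 0.45·u(100 dollars) + 0.55·u(0 dollars) = 0.45·1 + 0.55·0 = 0.45.

0.450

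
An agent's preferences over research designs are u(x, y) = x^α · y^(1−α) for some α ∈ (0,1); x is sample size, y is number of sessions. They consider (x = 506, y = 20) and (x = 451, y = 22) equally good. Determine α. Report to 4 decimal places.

Indifference: 506^α · 20^(1−α) = 451^α · 22^(1−α).
Rearrange to (506/451)^α = (22/20)^(1−α) and take logs: α·0.1150693 = (1−α)·0.0953102.
So α/(1−α) = (0.0953102)/(0.1150693) = 0.8282852, and α = 0.8282852/1.8282852 ≈ 0.4530.

α ≈ 0.4530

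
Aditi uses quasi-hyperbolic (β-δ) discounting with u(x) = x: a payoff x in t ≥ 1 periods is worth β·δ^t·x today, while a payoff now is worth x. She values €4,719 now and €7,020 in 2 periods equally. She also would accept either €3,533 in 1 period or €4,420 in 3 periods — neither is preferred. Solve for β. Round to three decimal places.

β ≈ 0.841

The second indifference involves only future payoffs, so β cancels: β·δ^1·3533 = β·δ^3·4420, giving δ^2 = 3533/4420 = 0.79932, so δ = 0.89405.
Now use the now-vs-future pair: 4719 = β·δ^2·7020 gives β = 4719/(0.79932·7020) ≈ 0.841.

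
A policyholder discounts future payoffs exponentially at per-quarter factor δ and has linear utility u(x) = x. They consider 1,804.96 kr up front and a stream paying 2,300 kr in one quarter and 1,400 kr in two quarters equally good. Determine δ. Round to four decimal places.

The stream is worth 2300δ + 1400δ² today, so 2300δ + 1400δ² = 1804.96.
That is, 1400δ² + 2300δ − 1804.96 = 0, a quadratic in δ.
δ = (−2300 + √(2300² + 4·1400·1804.96)) / (2·1400) = (−2300 + √15397776.00) / 2800 ≈ 0.5800.

δ ≈ 0.5800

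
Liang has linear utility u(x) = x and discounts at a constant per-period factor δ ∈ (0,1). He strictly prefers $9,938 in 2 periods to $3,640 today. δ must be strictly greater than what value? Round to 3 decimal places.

δ > 0.605

The preference means 3640 < δ^2·9938.
So δ^2 > 3640/9938 = 0.36627; taking the square root of both positive sides preserves the inequality.
δ > (3640/9938)^(1/2) ≈ 0.605.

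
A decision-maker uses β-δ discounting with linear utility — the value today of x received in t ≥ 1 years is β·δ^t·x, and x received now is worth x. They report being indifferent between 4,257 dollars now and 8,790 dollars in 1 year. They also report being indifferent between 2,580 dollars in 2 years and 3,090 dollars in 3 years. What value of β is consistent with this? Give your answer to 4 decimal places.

β ≈ 0.5800

From the later pair, β·δ^2·2580 = β·δ^3·3090; dividing through, δ = 2580/3090 = 0.83495.
Now use the now-vs-future pair: 4257 = β·δ·8790 gives β = 4257/(0.83495·8790) ≈ 0.5800.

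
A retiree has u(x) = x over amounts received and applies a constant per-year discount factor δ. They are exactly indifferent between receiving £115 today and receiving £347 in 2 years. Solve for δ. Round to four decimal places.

δ ≈ 0.5757

The payoff in 2 years is discounted by δ^2, so u(115) = δ^2·u(347) and δ^2 = u(115)/u(347).
With u(x) = x: δ^2 = 115/347 = 0.33141.
So δ = 0.33141^(1/2) ≈ 0.5757.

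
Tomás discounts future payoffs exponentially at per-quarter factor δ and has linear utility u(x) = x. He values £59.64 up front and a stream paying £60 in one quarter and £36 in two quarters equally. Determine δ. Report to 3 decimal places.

δ ≈ 0.700

Equating present values: 59.64 = 60δ + 36δ².
So 36δ² + 60δ − 59.64 = 0.
The positive root is δ = [−60 + √(60² + 4·36·59.64)] / (2·36) = (−60 + 110.400)/72 ≈ 0.700.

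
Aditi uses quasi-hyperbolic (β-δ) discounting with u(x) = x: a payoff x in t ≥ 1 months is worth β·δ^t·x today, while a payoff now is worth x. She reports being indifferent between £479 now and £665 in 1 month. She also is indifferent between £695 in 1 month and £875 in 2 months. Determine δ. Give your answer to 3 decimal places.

δ ≈ 0.794

From the later pair, β·δ^1·695 = β·δ^2·875; dividing through, δ = 695/875 = 0.79429.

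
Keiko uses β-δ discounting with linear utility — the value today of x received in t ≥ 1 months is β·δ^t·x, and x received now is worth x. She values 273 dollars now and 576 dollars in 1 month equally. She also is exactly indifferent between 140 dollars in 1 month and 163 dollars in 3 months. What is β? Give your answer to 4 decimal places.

The second indifference involves only future payoffs, so β cancels: β·δ^1·140 = β·δ^3·163, giving δ^2 = 140/163 = 0.85890, so δ = 0.92677.
The first indifference: 273 = β·δ·576, so β = 273/(δ·576) = 273/(0.92677·576) ≈ 0.5114.

β ≈ 0.5114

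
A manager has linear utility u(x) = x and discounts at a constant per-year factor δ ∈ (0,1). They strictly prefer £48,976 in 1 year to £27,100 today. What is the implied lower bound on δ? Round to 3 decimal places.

The preference means 27100 < δ·48976.
So δ > 27100/48976 = 0.55333.

δ > 0.553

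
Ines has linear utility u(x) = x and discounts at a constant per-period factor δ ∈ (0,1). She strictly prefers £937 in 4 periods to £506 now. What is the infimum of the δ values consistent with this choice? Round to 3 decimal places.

δ > 0.857

Comparing present values: 506 < δ^4·937.
Hence δ^4 > 506/937 = 0.54002, and x ↦ x^(1/4) is increasing on (0,∞).
δ > 0.54002^(1/4) = 0.857.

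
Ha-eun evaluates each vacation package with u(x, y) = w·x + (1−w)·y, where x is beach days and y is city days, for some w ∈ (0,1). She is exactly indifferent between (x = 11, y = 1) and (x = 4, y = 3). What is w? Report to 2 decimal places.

u(11,1) = u(4,3) means w·11 + (1−w)·1 = w·4 + (1−w)·3.
w·(11−4) = (1−w)·(3−1), i.e. w·7 = (1−w)·2.
So w/(1−w) = 2/7 = 0.2857, giving w = 2/(7+2) = 0.22.

w = 0.22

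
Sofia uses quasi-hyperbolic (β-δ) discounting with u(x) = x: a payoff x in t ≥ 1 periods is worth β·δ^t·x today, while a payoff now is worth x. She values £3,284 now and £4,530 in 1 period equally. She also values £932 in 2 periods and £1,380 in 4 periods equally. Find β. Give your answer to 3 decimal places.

β ≈ 0.882

Both payoffs in the second observation are in the future, so β drops out: δ^2·932 = δ^4·1380 ⇒ δ^2 = 932/1380 = 0.67536, so δ = 0.82180.
The first indifference: 3284 = β·δ·4530, so β = 3284/(δ·4530) = 3284/(0.82180·4530) ≈ 0.882.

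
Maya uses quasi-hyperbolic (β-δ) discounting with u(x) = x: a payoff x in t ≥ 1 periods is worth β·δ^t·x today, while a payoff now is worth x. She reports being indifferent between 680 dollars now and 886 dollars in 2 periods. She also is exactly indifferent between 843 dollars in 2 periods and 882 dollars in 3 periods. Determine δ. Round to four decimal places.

δ ≈ 0.9558

The second indifference involves only future payoffs, so β cancels: β·δ^2·843 = β·δ^3·882, giving δ = 843/882 = 0.95578.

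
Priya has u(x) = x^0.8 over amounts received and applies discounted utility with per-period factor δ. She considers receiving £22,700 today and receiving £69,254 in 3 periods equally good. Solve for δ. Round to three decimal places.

The payoff in 3 periods is discounted by δ^3, so u(22700) = δ^3·u(69254) and δ^3 = u(22700)/u(69254).
Since u(x) = x^0.8, δ^3 = (22700/69254)^0.8 = 0.32778^0.8 = 0.40970.
Taking the cube root: δ = 0.40970^(1/3) ≈ 0.743.

δ ≈ 0.743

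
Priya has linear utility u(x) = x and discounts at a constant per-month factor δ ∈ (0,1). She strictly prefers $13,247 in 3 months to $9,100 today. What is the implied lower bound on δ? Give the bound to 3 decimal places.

Comparing present values: 9100 < δ^3·13247.
Hence δ^3 > 9100/13247 = 0.68695, and x ↦ x^(1/3) is increasing on (0,∞).
δ > (9100/13247)^(1/3) ≈ 0.882.

δ > 0.882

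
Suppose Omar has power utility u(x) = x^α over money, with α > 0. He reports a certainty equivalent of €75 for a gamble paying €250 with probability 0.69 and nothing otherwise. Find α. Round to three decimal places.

The lottery's expected utility is 0.69·u(250) + 0.31·u(0) = 0.69·250^α (since u(0) = 0 for α > 0).
Setting u(75) equal to that: 75^α = 0.69·250^α ⇒ (75/250)^α = 0.69.
α = ln(0.69) / ln(75/250) = -0.371064/-1.203973 ≈ 0.308.

α ≈ 0.308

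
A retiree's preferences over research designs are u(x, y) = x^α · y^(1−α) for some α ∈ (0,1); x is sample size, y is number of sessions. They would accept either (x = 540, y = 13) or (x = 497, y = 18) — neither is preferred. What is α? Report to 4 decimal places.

α ≈ 0.7968

Set the two utilities equal: 540^α·13^(1−α) = 497^α·18^(1−α).
Taking logs: α·ln 540 + (1−α)·ln 13 = α·ln 497 + (1−α)·ln 18, i.e. α·0.0829791 = (1−α)·0.3254224.
Thus α·(0.4084015) = 0.3254224, so α = 0.3254224/0.4084015 ≈ 0.7968.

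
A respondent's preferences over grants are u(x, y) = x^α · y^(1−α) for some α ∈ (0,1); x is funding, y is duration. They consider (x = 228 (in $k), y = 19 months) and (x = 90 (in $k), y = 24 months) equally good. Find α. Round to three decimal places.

The Cobb–Douglas utilities coincide, so 228^α·19^(1−α) = 90^α·24^(1−α).
Rearrange to (228/90)^α = (24/19)^(1−α) and take logs: α·0.929536 = (1−α)·0.233615.
So α/(1−α) = (0.233615)/(0.929536) = 0.251324, and α = 0.251324/1.251324 ≈ 0.201.

α ≈ 0.201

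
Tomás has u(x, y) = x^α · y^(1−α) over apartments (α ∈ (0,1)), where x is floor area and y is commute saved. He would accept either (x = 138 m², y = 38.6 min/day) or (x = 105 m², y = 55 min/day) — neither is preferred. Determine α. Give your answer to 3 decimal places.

Set the two utilities equal: 138^α·38.6^(1−α) = 105^α·55^(1−α).
(138/105)^α = (55/38.6)^(1−α); take logs: α·ln(138/105) = (1−α)·ln(55/38.6), i.e. α·0.273293 = (1−α)·0.354081.
So α/(1−α) = (0.354081)/(0.273293) = 1.295609, and α = 1.295609/2.295609 ≈ 0.564.

α ≈ 0.564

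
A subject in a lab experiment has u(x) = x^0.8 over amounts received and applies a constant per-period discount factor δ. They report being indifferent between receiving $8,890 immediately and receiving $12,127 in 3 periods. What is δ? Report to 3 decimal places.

δ ≈ 0.921

Equating discounted utilities: u(8890) = δ^3·u(12127) ⇒ δ^3 = u(8890)/u(12127).
Since u(x) = x^0.8, δ^3 = (8890/12127)^0.8 = 0.73307^0.8 = 0.78004.
So δ = 0.78004^(1/3) ≈ 0.921.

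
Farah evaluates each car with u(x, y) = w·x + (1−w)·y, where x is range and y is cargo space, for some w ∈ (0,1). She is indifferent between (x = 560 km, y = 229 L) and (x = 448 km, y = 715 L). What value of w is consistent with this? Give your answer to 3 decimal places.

w = 0.813

Equating utilities: w·560 + (1−w)·229 = w·448 + (1−w)·715.
Rearranging, 112·w − 486·(1−w) = 0.
Hence w = 486/(112+486) = 486/598 = 0.813.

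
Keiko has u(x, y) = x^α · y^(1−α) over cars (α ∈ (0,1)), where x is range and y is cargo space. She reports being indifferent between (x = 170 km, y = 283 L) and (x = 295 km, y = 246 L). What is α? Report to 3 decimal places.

Indifference: 170^α · 283^(1−α) = 295^α · 246^(1−α).
Rearrange to (170/295)^α = (246/283)^(1−α) and take logs: α·-0.551177 = (1−α)·-0.140115.
So α/(1−α) = (-0.140115)/(-0.551177) = 0.254211, and α = 0.254211/1.254211 ≈ 0.203.

α ≈ 0.203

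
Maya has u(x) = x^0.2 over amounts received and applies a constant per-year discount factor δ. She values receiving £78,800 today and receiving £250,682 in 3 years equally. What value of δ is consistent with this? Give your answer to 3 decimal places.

δ ≈ 0.926

Equating discounted utilities: u(78800) = δ^3·u(250682) ⇒ δ^3 = u(78800)/u(250682).
Since u(x) = x^0.2, δ^3 = (78800/250682)^0.2 = 0.31434^0.2 = 0.79338.
So δ = 0.79338^(1/3) ≈ 0.926.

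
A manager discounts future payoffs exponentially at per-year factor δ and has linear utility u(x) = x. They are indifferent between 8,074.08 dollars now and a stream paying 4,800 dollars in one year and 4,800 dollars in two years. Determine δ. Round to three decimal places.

δ ≈ 0.890

The stream is worth 4800δ + 4800δ² today, so 4800δ + 4800δ² = 8074.08.
That is, 4800δ² + 4800δ − 8074.08 = 0, a quadratic in δ.
By the quadratic formula (taking the positive root), δ = (−4800 + √178062336.00) / 9600 ≈ 0.890.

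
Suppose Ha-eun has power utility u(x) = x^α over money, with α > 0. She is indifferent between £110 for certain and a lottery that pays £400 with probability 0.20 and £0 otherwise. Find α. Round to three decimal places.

EU(lottery) = 0.20·400^α + 0.80·0 = 0.20·400^α.
Indifference: 110^α = 0.20·400^α, so (110/400)^α = 0.20.
Take logs: α = ln 0.20 / ln(110/400) ≈ 1.24668.

α ≈ 1.247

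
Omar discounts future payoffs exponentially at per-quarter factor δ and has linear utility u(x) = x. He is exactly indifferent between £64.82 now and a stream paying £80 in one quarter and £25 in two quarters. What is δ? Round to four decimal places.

δ ≈ 0.6700

The stream is worth 80δ + 25δ² today, so 80δ + 25δ² = 64.82.
Rearranged: 25δ² + 80δ − 64.82 = 0.
By the quadratic formula (taking the positive root), δ = (−80 + √12882.00) / 50 ≈ 0.6700.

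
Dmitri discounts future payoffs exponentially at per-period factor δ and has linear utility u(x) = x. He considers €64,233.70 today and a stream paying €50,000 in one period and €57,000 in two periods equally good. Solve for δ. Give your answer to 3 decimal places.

δ ≈ 0.710

The stream is worth 50000δ + 57000δ² today, so 50000δ + 57000δ² = 64233.70.
Rearranged: 57000δ² + 50000δ − 64233.70 = 0.
δ = (−50000 + √(50000² + 4·57000·64233.70)) / (2·57000) = (−50000 + √17145283600.00) / 114000 ≈ 0.710.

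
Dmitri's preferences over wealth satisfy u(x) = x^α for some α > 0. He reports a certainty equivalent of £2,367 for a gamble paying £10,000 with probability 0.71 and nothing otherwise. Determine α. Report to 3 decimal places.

α ≈ 0.238

EU(lottery) = 0.71·10000^α + 0.29·0 = 0.71·10000^α.
Indifference: 2367^α = 0.71·10000^α, so (2367/10000)^α = 0.71.
Take logs: α = ln 0.71 / ln(2367/10000) ≈ 0.23768.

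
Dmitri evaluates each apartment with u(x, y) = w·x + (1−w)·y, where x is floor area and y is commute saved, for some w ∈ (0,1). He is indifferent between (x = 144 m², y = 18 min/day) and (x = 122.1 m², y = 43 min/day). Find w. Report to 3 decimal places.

w = 0.533

Indifference: w·144 + (1−w)·18 = w·122.1 + (1−w)·43.
w·(144−122.1) = (1−w)·(43−18), i.e. w·21.9 = (1−w)·25.
So w/(1−w) = 25/21.9 = 1.1416, giving w = 25/(21.9+25) = 0.533.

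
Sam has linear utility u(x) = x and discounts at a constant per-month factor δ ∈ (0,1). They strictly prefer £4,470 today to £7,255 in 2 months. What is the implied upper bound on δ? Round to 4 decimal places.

δ < 0.7849

The preference means 4470 > δ^2·7255.
So δ^2 < 4470/7255 = 0.61613; taking the square root of both positive sides preserves the inequality.
δ < 0.61613^(1/2) = 0.7849.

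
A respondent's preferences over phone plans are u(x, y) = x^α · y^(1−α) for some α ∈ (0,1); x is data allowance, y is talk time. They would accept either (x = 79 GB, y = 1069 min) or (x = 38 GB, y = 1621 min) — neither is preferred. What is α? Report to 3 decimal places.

α ≈ 0.363

Indifference: 79^α · 1069^(1−α) = 38^α · 1621^(1−α).
Rearrange to (79/38)^α = (1621/1069)^(1−α) and take logs: α·0.731862 = (1−α)·0.416320.
So α/(1−α) = (0.416320)/(0.731862) = 0.568850, and α = 0.568850/1.568850 ≈ 0.363.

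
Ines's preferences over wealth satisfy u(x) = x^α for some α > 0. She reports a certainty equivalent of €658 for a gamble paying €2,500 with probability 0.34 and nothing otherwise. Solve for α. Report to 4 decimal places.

α ≈ 0.8082

The lottery's expected utility is 0.34·u(2500) + 0.66·u(0) = 0.34·2500^α (since u(0) = 0 for α > 0).
Indifference: 658^α = 0.34·2500^α, so (658/2500)^α = 0.34.
α = ln(0.34) / ln(658/2500) = -1.0788097/-1.3348411 ≈ 0.8082.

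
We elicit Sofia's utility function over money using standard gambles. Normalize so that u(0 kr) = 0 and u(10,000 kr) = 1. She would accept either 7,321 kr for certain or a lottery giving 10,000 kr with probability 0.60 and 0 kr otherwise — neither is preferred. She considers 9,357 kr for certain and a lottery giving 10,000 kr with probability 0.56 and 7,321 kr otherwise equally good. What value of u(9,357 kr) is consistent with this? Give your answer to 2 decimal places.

0.82

First, u(7,321 kr) = 0.60·u(10,000 kr) + 0.40·u(0 kr) = 0.60.
Then u(9,357 kr) = 0.56·u(10,000 kr) + 0.44·u(7,321 kr) = 0.56·1.00 + 0.44·0.60 = 0.8240.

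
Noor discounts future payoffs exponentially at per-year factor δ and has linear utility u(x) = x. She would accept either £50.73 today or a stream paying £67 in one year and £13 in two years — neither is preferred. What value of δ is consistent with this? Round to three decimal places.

The stream is worth 67δ + 13δ² today, so 67δ + 13δ² = 50.73.
So 13δ² + 67δ − 50.73 = 0.
By the quadratic formula (taking the positive root), δ = (−67 + √7126.96) / 26 ≈ 0.670.

δ ≈ 0.670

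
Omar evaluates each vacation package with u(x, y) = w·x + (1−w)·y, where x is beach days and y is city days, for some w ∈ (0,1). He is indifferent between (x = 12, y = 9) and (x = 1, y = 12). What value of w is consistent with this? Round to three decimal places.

w = 0.214

u(12,9) = u(1,12) means w·12 + (1−w)·9 = w·1 + (1−w)·12.
Collecting terms: w·11 = (1−w)·3.
So w/(1−w) = 3/11 = 0.2727, giving w = 3/(11+3) = 0.214.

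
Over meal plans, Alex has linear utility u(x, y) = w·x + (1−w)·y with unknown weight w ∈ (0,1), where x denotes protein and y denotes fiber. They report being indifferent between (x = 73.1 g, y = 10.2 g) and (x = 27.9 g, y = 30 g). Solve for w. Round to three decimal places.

w = 0.305

u(73.1,10.2) = u(27.9,30) means w·73.1 + (1−w)·10.2 = w·27.9 + (1−w)·30.
w·(73.1−27.9) = (1−w)·(30−10.2), i.e. w·45.2 = (1−w)·19.8.
Hence w = 19.8/(45.2+19.8) = 19.8/65 = 0.305.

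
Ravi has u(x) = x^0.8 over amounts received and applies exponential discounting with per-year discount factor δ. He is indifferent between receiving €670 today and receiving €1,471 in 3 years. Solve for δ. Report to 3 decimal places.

Equating discounted utilities: u(670) = δ^3·u(1471) ⇒ δ^3 = u(670)/u(1471).
With u(x) = x^0.8: δ^3 = 670^0.8/1471^0.8 = (670/1471)^0.8 = 0.53305.
Hence δ = (0.53305)^(1/3) = 0.81082.

δ ≈ 0.811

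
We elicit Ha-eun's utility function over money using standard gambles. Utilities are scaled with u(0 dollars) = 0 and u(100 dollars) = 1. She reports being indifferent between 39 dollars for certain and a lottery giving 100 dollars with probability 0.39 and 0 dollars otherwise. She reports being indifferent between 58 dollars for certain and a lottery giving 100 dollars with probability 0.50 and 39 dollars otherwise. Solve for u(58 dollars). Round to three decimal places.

From the first indifference, u(39 dollars) = 0.39·u(100 dollars) + 0.61·u(0 dollars) = 0.39·1 + 0.61·0 = 0.39.
Then u(58 dollars) = 0.50·u(100 dollars) + 0.50·u(39 dollars) = 0.50·1.00 + 0.50·0.39 = 0.6950.

0.695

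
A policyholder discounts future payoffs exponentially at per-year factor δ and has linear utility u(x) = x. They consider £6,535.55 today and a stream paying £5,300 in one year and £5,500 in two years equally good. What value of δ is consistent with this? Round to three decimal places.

Present value of the stream is 5300·δ + 5500·δ². Indifference gives 5300δ + 5500δ² = 6535.55.
Rearranged: 5500δ² + 5300δ − 6535.55 = 0.
δ = (−5300 + √(5300² + 4·5500·6535.55)) / (2·5500) = (−5300 + √171872100.00) / 11000 ≈ 0.710.

δ ≈ 0.710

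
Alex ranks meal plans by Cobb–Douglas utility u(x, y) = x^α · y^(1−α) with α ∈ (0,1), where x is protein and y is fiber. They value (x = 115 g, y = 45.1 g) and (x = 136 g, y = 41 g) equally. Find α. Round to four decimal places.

α ≈ 0.3624

The Cobb–Douglas utilities coincide, so 115^α·45.1^(1−α) = 136^α·41^(1−α).
Rearrange to (115/136)^α = (41/45.1)^(1−α) and take logs: α·-0.1677228 = (1−α)·-0.0953102.
Thus α·(-0.2630330) = -0.0953102, so α = -0.0953102/-0.2630330 ≈ 0.3624.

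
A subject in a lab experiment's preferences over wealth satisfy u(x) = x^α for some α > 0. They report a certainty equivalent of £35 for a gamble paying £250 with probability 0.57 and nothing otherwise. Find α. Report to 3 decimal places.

The lottery's expected utility is 0.57·u(250) + 0.43·u(0) = 0.57·250^α (since u(0) = 0 for α > 0).
Indifference: 35^α = 0.57·250^α, so (35/250)^α = 0.57.
Taking logs: α·ln(35/250) = ln(0.57), so α = -0.562119 / -1.966113 ≈ 0.286.

α ≈ 0.286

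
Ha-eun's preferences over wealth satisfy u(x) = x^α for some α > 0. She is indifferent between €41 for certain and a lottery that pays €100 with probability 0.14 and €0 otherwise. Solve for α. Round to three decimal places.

EU(lottery) = 0.14·100^α + 0.86·0 = 0.14·100^α.
Indifference: 41^α = 0.14·100^α, so (41/100)^α = 0.14.
Taking logs: α·ln(41/100) = ln(0.14), so α = -1.966113 / -0.891598 ≈ 2.205.

α ≈ 2.205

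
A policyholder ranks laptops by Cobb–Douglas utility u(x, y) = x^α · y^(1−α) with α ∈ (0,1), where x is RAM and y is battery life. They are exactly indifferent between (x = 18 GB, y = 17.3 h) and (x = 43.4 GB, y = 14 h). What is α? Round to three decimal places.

Set the two utilities equal: 18^α·17.3^(1−α) = 43.4^α·14^(1−α).
Rearrange to (18/43.4)^α = (14/17.3)^(1−α) and take logs: α·-0.880088 = (1−α)·-0.211649.
So α/(1−α) = (-0.211649)/(-0.880088) = 0.240486, and α = 0.240486/1.240486 ≈ 0.194.

α ≈ 0.194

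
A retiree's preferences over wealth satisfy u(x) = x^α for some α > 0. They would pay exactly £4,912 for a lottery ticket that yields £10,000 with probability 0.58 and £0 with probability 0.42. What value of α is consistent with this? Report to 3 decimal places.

The lottery's expected utility is 0.58·u(10000) + 0.42·u(0) = 0.58·10000^α (since u(0) = 0 for α > 0).
Setting u(4912) equal to that: 4912^α = 0.58·10000^α ⇒ (4912/10000)^α = 0.58.
α = ln(0.58) / ln(4912/10000) = -0.544727/-0.710904 ≈ 0.766.

α ≈ 0.766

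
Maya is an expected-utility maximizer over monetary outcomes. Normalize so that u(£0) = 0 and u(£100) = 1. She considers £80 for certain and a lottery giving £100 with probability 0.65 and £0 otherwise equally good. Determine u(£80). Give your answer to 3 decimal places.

u(£80) equals the lottery's expected utility: 0.65·1 + 0.35·0 = 0.65.

0.650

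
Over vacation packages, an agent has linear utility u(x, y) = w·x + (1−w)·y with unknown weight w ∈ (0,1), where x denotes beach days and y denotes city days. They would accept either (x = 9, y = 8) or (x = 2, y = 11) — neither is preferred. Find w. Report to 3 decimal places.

w = 0.300

Equating utilities: w·9 + (1−w)·8 = w·2 + (1−w)·11.
w·(9−2) = (1−w)·(11−8), i.e. w·7 = (1−w)·3.
So w/(1−w) = 3/7 = 0.4286, giving w = 3/(7+3) = 0.300.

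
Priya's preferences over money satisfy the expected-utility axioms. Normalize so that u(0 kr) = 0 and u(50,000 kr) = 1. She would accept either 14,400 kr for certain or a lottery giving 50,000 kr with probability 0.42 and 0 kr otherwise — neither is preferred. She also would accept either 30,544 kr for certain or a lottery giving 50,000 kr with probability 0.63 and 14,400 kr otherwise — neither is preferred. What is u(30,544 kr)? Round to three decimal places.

0.785

From the first indifference, u(14,400 kr) = 0.42·u(50,000 kr) + 0.58·u(0 kr) = 0.42·1 + 0.58·0 = 0.42.
Then u(30,544 kr) = 0.63·u(50,000 kr) + 0.37·u(14,400 kr) = 0.63·1.00 + 0.37·0.42 = 0.7854.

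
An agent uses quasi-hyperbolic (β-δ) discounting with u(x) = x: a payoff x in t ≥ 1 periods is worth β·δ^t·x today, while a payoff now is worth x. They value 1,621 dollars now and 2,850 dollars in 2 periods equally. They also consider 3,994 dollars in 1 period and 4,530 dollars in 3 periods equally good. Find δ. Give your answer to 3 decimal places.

δ ≈ 0.939

The second indifference involves only future payoffs, so β cancels: β·δ^1·3994 = β·δ^3·4530, giving δ^2 = 3994/4530 = 0.88168, so δ = 0.93898.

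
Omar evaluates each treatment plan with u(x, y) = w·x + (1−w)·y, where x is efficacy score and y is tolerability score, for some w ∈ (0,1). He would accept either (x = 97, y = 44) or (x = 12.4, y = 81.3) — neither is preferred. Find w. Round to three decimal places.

Equating utilities: w·97 + (1−w)·44 = w·12.4 + (1−w)·81.3.
w·(97−12.4) = (1−w)·(81.3−44), i.e. w·84.6 = (1−w)·37.3.
Hence w = 37.3/(84.6+37.3) = 37.3/121.9 = 0.306.

w = 0.306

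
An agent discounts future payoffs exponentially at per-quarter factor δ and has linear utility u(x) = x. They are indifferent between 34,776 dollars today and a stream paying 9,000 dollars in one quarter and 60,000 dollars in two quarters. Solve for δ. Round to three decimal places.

δ ≈ 0.690

The stream is worth 9000δ + 60000δ² today, so 9000δ + 60000δ² = 34776.
Rearranged: 60000δ² + 9000δ − 34776 = 0.
The positive root is δ = [−9000 + √(9000² + 4·60000·34776)] / (2·60000) = (−9000 + 91800.000)/120000 ≈ 0.690.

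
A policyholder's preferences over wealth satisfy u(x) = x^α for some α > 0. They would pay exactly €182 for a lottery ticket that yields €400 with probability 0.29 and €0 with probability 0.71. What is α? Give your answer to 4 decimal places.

The lottery's expected utility is 0.29·u(400) + 0.71·u(0) = 0.29·400^α (since u(0) = 0 for α > 0).
Setting u(182) equal to that: 182^α = 0.29·400^α ⇒ (182/400)^α = 0.29.
Taking logs: α·ln(182/400) = ln(0.29), so α = -1.2378744 / -0.7874579 ≈ 1.5720.

α ≈ 1.5720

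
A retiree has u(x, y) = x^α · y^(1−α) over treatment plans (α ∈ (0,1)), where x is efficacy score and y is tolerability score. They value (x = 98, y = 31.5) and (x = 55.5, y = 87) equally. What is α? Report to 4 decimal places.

Set the two utilities equal: 98^α·31.5^(1−α) = 55.5^α·87^(1−α).
(98/55.5)^α = (87/31.5)^(1−α); take logs: α·ln(98/55.5) = (1−α)·ln(87/31.5), i.e. α·0.5685845 = (1−α)·1.0159206.
With A = 0.5685845 and B = 1.0159206: α·A = (1−α)·B, so α = B/(A+B) = 1.0159206/1.5845051 ≈ 0.6412.

α ≈ 0.6412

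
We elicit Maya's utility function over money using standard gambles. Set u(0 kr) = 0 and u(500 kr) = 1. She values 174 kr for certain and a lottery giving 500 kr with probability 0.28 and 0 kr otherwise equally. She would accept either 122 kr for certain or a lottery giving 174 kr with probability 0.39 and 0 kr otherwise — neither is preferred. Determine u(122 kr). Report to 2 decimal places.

0.11

The first gamble pins u(174 kr): it must equal 0.28·1 + 0.72·0 = 0.28.
Chaining: u(122 kr) = 0.39·0.28 + 0.61·0.00 = 0.1092.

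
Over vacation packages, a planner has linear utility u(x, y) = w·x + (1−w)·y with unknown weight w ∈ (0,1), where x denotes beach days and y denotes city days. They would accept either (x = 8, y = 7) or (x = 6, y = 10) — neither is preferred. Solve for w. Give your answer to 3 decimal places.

Indifference: w·8 + (1−w)·7 = w·6 + (1−w)·10.
w·(8−6) = (1−w)·(10−7), i.e. w·2 = (1−w)·3.
So w/(1−w) = 3/2 = 1.5000, giving w = 3/(2+3) = 0.600.

w = 0.600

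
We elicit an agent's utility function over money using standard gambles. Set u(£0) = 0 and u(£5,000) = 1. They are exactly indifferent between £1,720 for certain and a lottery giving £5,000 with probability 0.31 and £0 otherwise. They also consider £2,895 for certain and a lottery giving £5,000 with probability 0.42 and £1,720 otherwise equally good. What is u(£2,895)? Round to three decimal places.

The first gamble pins u(£1,720): it must equal 0.31·1 + 0.69·0 = 0.31.
Chaining: u(£2,895) = 0.42·1.00 + 0.58·0.31 = 0.5998.

0.600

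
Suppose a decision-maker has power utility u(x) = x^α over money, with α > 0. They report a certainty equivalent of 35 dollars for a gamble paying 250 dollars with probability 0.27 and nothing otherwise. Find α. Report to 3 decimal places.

α ≈ 0.666

The lottery's expected utility is 0.27·u(250) + 0.73·u(0) = 0.27·250^α (since u(0) = 0 for α > 0).
Equating: 35^α = 0.27·250^α, i.e. 0.1400^α = 0.27.
Take logs: α = ln 0.27 / ln(35/250) ≈ 0.66595.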